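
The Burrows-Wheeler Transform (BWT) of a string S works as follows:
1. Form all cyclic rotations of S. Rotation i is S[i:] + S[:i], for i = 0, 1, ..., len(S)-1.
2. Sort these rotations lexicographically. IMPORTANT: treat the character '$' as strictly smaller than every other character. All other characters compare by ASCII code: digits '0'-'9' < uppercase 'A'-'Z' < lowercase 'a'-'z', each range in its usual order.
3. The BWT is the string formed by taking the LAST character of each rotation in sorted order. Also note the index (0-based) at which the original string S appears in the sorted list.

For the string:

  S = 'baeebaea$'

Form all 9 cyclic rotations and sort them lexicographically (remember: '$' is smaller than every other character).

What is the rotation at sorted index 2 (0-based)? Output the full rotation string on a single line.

Answer: aea$baeeb

Derivation:
All 9 rotations (rotation i = S[i:]+S[:i]):
  rot[0] = baeebaea$
  rot[1] = aeebaea$b
  rot[2] = eebaea$ba
  rot[3] = ebaea$bae
  rot[4] = baea$baee
  rot[5] = aea$baeeb
  rot[6] = ea$baeeba
  rot[7] = a$baeebae
  rot[8] = $baeebaea
Sorted (with $ < everything):
  sorted[0] = $baeebaea
  sorted[1] = a$baeebae
  sorted[2] = aea$baeeb
  sorted[3] = aeebaea$b
  sorted[4] = baea$baee
  sorted[5] = baeebaea$
  sorted[6] = ea$baeeba
  sorted[7] = ebaea$bae
  sorted[8] = eebaea$ba
sorted[2] = aea$baeeb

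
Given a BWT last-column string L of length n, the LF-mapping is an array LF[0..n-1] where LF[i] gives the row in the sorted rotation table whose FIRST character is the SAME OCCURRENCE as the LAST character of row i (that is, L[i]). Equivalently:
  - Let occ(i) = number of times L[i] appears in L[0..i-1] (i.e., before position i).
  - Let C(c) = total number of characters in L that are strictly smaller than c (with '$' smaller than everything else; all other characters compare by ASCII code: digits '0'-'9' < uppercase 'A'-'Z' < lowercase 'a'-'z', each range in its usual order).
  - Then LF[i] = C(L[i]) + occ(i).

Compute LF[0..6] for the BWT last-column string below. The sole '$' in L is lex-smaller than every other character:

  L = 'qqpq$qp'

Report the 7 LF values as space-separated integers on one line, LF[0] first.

Answer: 3 4 1 5 0 6 2

Derivation:
Char counts: '$':1, 'p':2, 'q':4
C (first-col start): C('$')=0, C('p')=1, C('q')=3
L[0]='q': occ=0, LF[0]=C('q')+0=3+0=3
L[1]='q': occ=1, LF[1]=C('q')+1=3+1=4
L[2]='p': occ=0, LF[2]=C('p')+0=1+0=1
L[3]='q': occ=2, LF[3]=C('q')+2=3+2=5
L[4]='$': occ=0, LF[4]=C('$')+0=0+0=0
L[5]='q': occ=3, LF[5]=C('q')+3=3+3=6
L[6]='p': occ=1, LF[6]=C('p')+1=1+1=2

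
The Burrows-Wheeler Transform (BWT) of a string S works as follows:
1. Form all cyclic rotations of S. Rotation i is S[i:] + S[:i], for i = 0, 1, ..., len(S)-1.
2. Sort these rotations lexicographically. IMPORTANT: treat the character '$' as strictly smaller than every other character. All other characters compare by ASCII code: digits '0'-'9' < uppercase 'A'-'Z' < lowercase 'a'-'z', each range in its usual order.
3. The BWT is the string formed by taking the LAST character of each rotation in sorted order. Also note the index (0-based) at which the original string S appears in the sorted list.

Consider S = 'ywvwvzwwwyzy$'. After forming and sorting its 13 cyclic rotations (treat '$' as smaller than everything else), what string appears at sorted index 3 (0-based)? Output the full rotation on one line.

Answer: wvwvzwwwyzy$y

Derivation:
All 13 rotations (rotation i = S[i:]+S[:i]):
  rot[0] = ywvwvzwwwyzy$
  rot[1] = wvwvzwwwyzy$y
  rot[2] = vwvzwwwyzy$yw
  rot[3] = wvzwwwyzy$ywv
  rot[4] = vzwwwyzy$ywvw
  rot[5] = zwwwyzy$ywvwv
  rot[6] = wwwyzy$ywvwvz
  rot[7] = wwyzy$ywvwvzw
  rot[8] = wyzy$ywvwvzww
  rot[9] = yzy$ywvwvzwww
  rot[10] = zy$ywvwvzwwwy
  rot[11] = y$ywvwvzwwwyz
  rot[12] = $ywvwvzwwwyzy
Sorted (with $ < everything):
  sorted[0] = $ywvwvzwwwyzy
  sorted[1] = vwvzwwwyzy$yw
  sorted[2] = vzwwwyzy$ywvw
  sorted[3] = wvwvzwwwyzy$y
  sorted[4] = wvzwwwyzy$ywv
  sorted[5] = wwwyzy$ywvwvz
  sorted[6] = wwyzy$ywvwvzw
  sorted[7] = wyzy$ywvwvzww
  sorted[8] = y$ywvwvzwwwyz
  sorted[9] = ywvwvzwwwyzy$
  sorted[10] = yzy$ywvwvzwww
  sorted[11] = zwwwyzy$ywvwv
  sorted[12] = zy$ywvwvzwwwy
sorted[3] = wvwvzwwwyzy$y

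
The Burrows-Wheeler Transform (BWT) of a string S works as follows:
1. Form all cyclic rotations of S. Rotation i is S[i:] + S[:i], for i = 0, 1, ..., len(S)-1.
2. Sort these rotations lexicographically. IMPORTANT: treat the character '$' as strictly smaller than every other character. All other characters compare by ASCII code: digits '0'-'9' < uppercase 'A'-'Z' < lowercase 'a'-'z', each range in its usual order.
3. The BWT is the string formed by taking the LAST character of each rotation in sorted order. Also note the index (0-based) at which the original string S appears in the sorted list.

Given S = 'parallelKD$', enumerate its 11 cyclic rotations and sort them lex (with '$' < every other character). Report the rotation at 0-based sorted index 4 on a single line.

Answer: arallelKD$p

Derivation:
All 11 rotations (rotation i = S[i:]+S[:i]):
  rot[0] = parallelKD$
  rot[1] = arallelKD$p
  rot[2] = rallelKD$pa
  rot[3] = allelKD$par
  rot[4] = llelKD$para
  rot[5] = lelKD$paral
  rot[6] = elKD$parall
  rot[7] = lKD$paralle
  rot[8] = KD$parallel
  rot[9] = D$parallelK
  rot[10] = $parallelKD
Sorted (with $ < everything):
  sorted[0] = $parallelKD
  sorted[1] = D$parallelK
  sorted[2] = KD$parallel
  sorted[3] = allelKD$par
  sorted[4] = arallelKD$p
  sorted[5] = elKD$parall
  sorted[6] = lKD$paralle
  sorted[7] = lelKD$paral
  sorted[8] = llelKD$para
  sorted[9] = parallelKD$
  sorted[10] = rallelKD$pa
sorted[4] = arallelKD$p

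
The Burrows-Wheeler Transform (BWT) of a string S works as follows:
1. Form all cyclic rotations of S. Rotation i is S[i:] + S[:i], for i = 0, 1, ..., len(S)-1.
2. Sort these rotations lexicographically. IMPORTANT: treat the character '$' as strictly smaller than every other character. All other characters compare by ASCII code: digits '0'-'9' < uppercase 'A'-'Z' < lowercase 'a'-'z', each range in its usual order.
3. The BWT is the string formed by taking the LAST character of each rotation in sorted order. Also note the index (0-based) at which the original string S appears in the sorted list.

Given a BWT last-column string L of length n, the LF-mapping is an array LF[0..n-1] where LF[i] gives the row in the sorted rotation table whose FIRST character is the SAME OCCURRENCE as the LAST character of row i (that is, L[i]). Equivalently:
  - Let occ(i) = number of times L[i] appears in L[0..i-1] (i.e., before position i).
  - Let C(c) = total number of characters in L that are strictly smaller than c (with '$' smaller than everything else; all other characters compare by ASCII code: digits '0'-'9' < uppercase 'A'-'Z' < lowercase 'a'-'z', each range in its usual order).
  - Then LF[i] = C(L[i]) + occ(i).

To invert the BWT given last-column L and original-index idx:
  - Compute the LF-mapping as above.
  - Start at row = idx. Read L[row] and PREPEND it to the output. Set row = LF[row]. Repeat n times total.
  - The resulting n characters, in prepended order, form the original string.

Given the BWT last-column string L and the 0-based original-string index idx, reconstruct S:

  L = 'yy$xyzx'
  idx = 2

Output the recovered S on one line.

LF mapping: 3 4 0 1 5 6 2
Walk LF starting at row 2, prepending L[row]:
  step 1: row=2, L[2]='$', prepend. Next row=LF[2]=0
  step 2: row=0, L[0]='y', prepend. Next row=LF[0]=3
  step 3: row=3, L[3]='x', prepend. Next row=LF[3]=1
  step 4: row=1, L[1]='y', prepend. Next row=LF[1]=4
  step 5: row=4, L[4]='y', prepend. Next row=LF[4]=5
  step 6: row=5, L[5]='z', prepend. Next row=LF[5]=6
  step 7: row=6, L[6]='x', prepend. Next row=LF[6]=2
Reversed output: xzyyxy$

Answer: xzyyxy$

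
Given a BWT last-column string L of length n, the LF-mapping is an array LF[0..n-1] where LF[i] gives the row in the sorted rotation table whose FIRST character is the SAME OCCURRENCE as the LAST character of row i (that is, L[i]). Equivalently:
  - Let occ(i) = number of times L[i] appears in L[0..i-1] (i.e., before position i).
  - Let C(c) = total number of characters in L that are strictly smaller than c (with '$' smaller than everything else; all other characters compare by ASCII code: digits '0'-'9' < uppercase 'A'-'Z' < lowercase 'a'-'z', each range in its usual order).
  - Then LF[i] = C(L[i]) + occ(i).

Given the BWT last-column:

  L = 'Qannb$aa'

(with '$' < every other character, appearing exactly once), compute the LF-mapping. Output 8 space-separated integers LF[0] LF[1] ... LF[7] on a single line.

Char counts: '$':1, 'Q':1, 'a':3, 'b':1, 'n':2
C (first-col start): C('$')=0, C('Q')=1, C('a')=2, C('b')=5, C('n')=6
L[0]='Q': occ=0, LF[0]=C('Q')+0=1+0=1
L[1]='a': occ=0, LF[1]=C('a')+0=2+0=2
L[2]='n': occ=0, LF[2]=C('n')+0=6+0=6
L[3]='n': occ=1, LF[3]=C('n')+1=6+1=7
L[4]='b': occ=0, LF[4]=C('b')+0=5+0=5
L[5]='$': occ=0, LF[5]=C('$')+0=0+0=0
L[6]='a': occ=1, LF[6]=C('a')+1=2+1=3
L[7]='a': occ=2, LF[7]=C('a')+2=2+2=4

Answer: 1 2 6 7 5 0 3 4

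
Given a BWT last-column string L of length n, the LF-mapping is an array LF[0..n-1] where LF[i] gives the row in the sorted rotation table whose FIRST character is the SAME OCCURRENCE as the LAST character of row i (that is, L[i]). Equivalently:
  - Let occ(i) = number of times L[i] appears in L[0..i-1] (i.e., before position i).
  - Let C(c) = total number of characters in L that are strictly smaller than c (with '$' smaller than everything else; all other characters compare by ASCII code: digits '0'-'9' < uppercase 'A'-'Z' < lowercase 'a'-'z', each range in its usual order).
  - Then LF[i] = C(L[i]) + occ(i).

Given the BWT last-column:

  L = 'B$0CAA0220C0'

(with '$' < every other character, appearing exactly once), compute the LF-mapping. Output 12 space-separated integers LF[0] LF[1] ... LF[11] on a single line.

Answer: 9 0 1 10 7 8 2 5 6 3 11 4

Derivation:
Char counts: '$':1, '0':4, '2':2, 'A':2, 'B':1, 'C':2
C (first-col start): C('$')=0, C('0')=1, C('2')=5, C('A')=7, C('B')=9, C('C')=10
L[0]='B': occ=0, LF[0]=C('B')+0=9+0=9
L[1]='$': occ=0, LF[1]=C('$')+0=0+0=0
L[2]='0': occ=0, LF[2]=C('0')+0=1+0=1
L[3]='C': occ=0, LF[3]=C('C')+0=10+0=10
L[4]='A': occ=0, LF[4]=C('A')+0=7+0=7
L[5]='A': occ=1, LF[5]=C('A')+1=7+1=8
L[6]='0': occ=1, LF[6]=C('0')+1=1+1=2
L[7]='2': occ=0, LF[7]=C('2')+0=5+0=5
L[8]='2': occ=1, LF[8]=C('2')+1=5+1=6
L[9]='0': occ=2, LF[9]=C('0')+2=1+2=3
L[10]='C': occ=1, LF[10]=C('C')+1=10+1=11
L[11]='0': occ=3, LF[11]=C('0')+3=1+3=4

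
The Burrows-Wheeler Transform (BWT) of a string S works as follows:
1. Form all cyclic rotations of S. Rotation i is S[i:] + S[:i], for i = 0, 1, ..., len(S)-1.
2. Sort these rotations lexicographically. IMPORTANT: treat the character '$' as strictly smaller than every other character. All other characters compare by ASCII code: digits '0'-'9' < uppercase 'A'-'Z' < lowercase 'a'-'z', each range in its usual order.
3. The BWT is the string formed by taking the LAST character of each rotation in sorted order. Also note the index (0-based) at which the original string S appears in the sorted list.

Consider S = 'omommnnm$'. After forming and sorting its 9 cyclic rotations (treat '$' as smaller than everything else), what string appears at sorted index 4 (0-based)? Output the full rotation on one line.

All 9 rotations (rotation i = S[i:]+S[:i]):
  rot[0] = omommnnm$
  rot[1] = mommnnm$o
  rot[2] = ommnnm$om
  rot[3] = mmnnm$omo
  rot[4] = mnnm$omom
  rot[5] = nnm$omomm
  rot[6] = nm$omommn
  rot[7] = m$omommnn
  rot[8] = $omommnnm
Sorted (with $ < everything):
  sorted[0] = $omommnnm
  sorted[1] = m$omommnn
  sorted[2] = mmnnm$omo
  sorted[3] = mnnm$omom
  sorted[4] = mommnnm$o
  sorted[5] = nm$omommn
  sorted[6] = nnm$omomm
  sorted[7] = ommnnm$om
  sorted[8] = omommnnm$
sorted[4] = mommnnm$o

Answer: mommnnm$o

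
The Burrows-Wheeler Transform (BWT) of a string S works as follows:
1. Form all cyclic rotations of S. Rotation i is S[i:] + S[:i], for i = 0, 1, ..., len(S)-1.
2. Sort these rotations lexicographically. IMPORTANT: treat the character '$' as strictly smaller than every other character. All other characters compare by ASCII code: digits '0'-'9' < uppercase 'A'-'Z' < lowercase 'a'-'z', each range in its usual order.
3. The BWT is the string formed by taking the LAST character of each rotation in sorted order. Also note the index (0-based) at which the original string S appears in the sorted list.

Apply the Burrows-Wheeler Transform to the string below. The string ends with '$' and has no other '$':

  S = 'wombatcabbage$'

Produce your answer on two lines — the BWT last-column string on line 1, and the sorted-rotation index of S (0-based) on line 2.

Answer: ecbbbmatgaowa$
13

Derivation:
All 14 rotations (rotation i = S[i:]+S[:i]):
  rot[0] = wombatcabbage$
  rot[1] = ombatcabbage$w
  rot[2] = mbatcabbage$wo
  rot[3] = batcabbage$wom
  rot[4] = atcabbage$womb
  rot[5] = tcabbage$womba
  rot[6] = cabbage$wombat
  rot[7] = abbage$wombatc
  rot[8] = bbage$wombatca
  rot[9] = bage$wombatcab
  rot[10] = age$wombatcabb
  rot[11] = ge$wombatcabba
  rot[12] = e$wombatcabbag
  rot[13] = $wombatcabbage
Sorted (with $ < everything):
  sorted[0] = $wombatcabbage  (last char: 'e')
  sorted[1] = abbage$wombatc  (last char: 'c')
  sorted[2] = age$wombatcabb  (last char: 'b')
  sorted[3] = atcabbage$womb  (last char: 'b')
  sorted[4] = bage$wombatcab  (last char: 'b')
  sorted[5] = batcabbage$wom  (last char: 'm')
  sorted[6] = bbage$wombatca  (last char: 'a')
  sorted[7] = cabbage$wombat  (last char: 't')
  sorted[8] = e$wombatcabbag  (last char: 'g')
  sorted[9] = ge$wombatcabba  (last char: 'a')
  sorted[10] = mbatcabbage$wo  (last char: 'o')
  sorted[11] = ombatcabbage$w  (last char: 'w')
  sorted[12] = tcabbage$womba  (last char: 'a')
  sorted[13] = wombatcabbage$  (last char: '$')
Last column: ecbbbmatgaowa$
Original string S is at sorted index 13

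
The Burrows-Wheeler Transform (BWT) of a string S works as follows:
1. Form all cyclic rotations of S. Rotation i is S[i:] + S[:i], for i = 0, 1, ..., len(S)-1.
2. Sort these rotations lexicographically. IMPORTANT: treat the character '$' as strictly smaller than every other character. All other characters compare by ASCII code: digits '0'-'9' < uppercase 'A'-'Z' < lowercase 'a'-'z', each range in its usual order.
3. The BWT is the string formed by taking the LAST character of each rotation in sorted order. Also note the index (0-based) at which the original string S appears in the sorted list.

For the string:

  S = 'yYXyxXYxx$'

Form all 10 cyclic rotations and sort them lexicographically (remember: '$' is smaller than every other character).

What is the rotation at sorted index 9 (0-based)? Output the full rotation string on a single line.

Answer: yxXYxx$yYX

Derivation:
All 10 rotations (rotation i = S[i:]+S[:i]):
  rot[0] = yYXyxXYxx$
  rot[1] = YXyxXYxx$y
  rot[2] = XyxXYxx$yY
  rot[3] = yxXYxx$yYX
  rot[4] = xXYxx$yYXy
  rot[5] = XYxx$yYXyx
  rot[6] = Yxx$yYXyxX
  rot[7] = xx$yYXyxXY
  rot[8] = x$yYXyxXYx
  rot[9] = $yYXyxXYxx
Sorted (with $ < everything):
  sorted[0] = $yYXyxXYxx
  sorted[1] = XYxx$yYXyx
  sorted[2] = XyxXYxx$yY
  sorted[3] = YXyxXYxx$y
  sorted[4] = Yxx$yYXyxX
  sorted[5] = x$yYXyxXYx
  sorted[6] = xXYxx$yYXy
  sorted[7] = xx$yYXyxXY
  sorted[8] = yYXyxXYxx$
  sorted[9] = yxXYxx$yYX
sorted[9] = yxXYxx$yYX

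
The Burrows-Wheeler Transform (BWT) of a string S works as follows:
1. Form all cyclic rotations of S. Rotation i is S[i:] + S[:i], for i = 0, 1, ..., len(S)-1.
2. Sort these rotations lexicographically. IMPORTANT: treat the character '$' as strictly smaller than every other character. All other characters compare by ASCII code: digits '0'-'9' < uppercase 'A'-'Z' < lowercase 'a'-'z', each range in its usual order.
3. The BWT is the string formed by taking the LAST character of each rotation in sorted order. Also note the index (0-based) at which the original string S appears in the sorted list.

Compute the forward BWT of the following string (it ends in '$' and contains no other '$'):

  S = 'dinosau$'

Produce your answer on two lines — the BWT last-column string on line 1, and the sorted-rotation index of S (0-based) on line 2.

All 8 rotations (rotation i = S[i:]+S[:i]):
  rot[0] = dinosau$
  rot[1] = inosau$d
  rot[2] = nosau$di
  rot[3] = osau$din
  rot[4] = sau$dino
  rot[5] = au$dinos
  rot[6] = u$dinosa
  rot[7] = $dinosau
Sorted (with $ < everything):
  sorted[0] = $dinosau  (last char: 'u')
  sorted[1] = au$dinos  (last char: 's')
  sorted[2] = dinosau$  (last char: '$')
  sorted[3] = inosau$d  (last char: 'd')
  sorted[4] = nosau$di  (last char: 'i')
  sorted[5] = osau$din  (last char: 'n')
  sorted[6] = sau$dino  (last char: 'o')
  sorted[7] = u$dinosa  (last char: 'a')
Last column: us$dinoa
Original string S is at sorted index 2

Answer: us$dinoa
2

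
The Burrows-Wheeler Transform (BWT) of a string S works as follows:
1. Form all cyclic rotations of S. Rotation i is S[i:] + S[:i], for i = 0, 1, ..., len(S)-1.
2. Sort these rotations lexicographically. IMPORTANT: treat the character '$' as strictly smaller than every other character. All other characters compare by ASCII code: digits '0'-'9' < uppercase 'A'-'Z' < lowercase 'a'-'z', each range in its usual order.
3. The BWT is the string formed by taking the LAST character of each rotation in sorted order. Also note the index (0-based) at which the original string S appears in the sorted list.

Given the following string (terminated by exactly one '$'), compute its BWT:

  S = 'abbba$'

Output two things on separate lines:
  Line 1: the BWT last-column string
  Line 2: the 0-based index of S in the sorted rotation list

Answer: ab$bba
2

Derivation:
All 6 rotations (rotation i = S[i:]+S[:i]):
  rot[0] = abbba$
  rot[1] = bbba$a
  rot[2] = bba$ab
  rot[3] = ba$abb
  rot[4] = a$abbb
  rot[5] = $abbba
Sorted (with $ < everything):
  sorted[0] = $abbba  (last char: 'a')
  sorted[1] = a$abbb  (last char: 'b')
  sorted[2] = abbba$  (last char: '$')
  sorted[3] = ba$abb  (last char: 'b')
  sorted[4] = bba$ab  (last char: 'b')
  sorted[5] = bbba$a  (last char: 'a')
Last column: ab$bba
Original string S is at sorted index 2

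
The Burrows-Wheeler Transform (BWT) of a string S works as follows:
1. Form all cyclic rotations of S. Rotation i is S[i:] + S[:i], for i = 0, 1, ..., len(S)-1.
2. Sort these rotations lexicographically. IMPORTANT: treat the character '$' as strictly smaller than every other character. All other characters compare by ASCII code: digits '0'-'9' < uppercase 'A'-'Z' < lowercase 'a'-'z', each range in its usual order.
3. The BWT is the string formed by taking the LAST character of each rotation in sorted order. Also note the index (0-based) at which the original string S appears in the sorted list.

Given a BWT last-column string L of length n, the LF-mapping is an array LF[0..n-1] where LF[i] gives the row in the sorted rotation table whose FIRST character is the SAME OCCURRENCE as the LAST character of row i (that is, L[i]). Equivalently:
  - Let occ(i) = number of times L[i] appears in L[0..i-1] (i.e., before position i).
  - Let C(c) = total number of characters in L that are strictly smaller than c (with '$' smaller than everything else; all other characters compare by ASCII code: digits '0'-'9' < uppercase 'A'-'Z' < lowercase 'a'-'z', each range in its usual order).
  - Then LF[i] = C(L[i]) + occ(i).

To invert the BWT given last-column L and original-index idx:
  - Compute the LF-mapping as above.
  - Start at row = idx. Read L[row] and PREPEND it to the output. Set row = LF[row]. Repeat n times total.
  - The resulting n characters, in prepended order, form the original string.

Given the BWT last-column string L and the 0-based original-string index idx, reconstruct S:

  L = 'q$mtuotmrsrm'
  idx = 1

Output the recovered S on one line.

LF mapping: 5 0 1 9 11 4 10 2 6 8 7 3
Walk LF starting at row 1, prepending L[row]:
  step 1: row=1, L[1]='$', prepend. Next row=LF[1]=0
  step 2: row=0, L[0]='q', prepend. Next row=LF[0]=5
  step 3: row=5, L[5]='o', prepend. Next row=LF[5]=4
  step 4: row=4, L[4]='u', prepend. Next row=LF[4]=11
  step 5: row=11, L[11]='m', prepend. Next row=LF[11]=3
  step 6: row=3, L[3]='t', prepend. Next row=LF[3]=9
  step 7: row=9, L[9]='s', prepend. Next row=LF[9]=8
  step 8: row=8, L[8]='r', prepend. Next row=LF[8]=6
  step 9: row=6, L[6]='t', prepend. Next row=LF[6]=10
  step 10: row=10, L[10]='r', prepend. Next row=LF[10]=7
  step 11: row=7, L[7]='m', prepend. Next row=LF[7]=2
  step 12: row=2, L[2]='m', prepend. Next row=LF[2]=1
Reversed output: mmrtrstmuoq$

Answer: mmrtrstmuoq$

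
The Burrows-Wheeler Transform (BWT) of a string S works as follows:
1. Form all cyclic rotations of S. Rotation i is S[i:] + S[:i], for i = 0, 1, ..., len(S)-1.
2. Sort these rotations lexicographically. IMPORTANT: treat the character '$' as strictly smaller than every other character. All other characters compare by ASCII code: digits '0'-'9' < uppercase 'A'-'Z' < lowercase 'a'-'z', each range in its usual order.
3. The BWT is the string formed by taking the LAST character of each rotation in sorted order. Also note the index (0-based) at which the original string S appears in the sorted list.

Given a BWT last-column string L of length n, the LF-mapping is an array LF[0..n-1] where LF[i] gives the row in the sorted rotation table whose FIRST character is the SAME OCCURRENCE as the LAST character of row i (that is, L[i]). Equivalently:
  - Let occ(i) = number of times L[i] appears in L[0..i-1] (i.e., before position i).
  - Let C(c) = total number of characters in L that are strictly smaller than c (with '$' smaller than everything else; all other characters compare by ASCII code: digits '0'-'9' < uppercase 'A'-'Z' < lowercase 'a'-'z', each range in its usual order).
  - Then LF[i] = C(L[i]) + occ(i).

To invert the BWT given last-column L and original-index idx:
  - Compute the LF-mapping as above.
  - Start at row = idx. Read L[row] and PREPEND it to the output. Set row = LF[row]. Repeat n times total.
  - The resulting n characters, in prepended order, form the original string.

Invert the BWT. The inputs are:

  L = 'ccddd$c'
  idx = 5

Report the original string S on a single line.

LF mapping: 1 2 4 5 6 0 3
Walk LF starting at row 5, prepending L[row]:
  step 1: row=5, L[5]='$', prepend. Next row=LF[5]=0
  step 2: row=0, L[0]='c', prepend. Next row=LF[0]=1
  step 3: row=1, L[1]='c', prepend. Next row=LF[1]=2
  step 4: row=2, L[2]='d', prepend. Next row=LF[2]=4
  step 5: row=4, L[4]='d', prepend. Next row=LF[4]=6
  step 6: row=6, L[6]='c', prepend. Next row=LF[6]=3
  step 7: row=3, L[3]='d', prepend. Next row=LF[3]=5
Reversed output: dcddcc$

Answer: dcddcc$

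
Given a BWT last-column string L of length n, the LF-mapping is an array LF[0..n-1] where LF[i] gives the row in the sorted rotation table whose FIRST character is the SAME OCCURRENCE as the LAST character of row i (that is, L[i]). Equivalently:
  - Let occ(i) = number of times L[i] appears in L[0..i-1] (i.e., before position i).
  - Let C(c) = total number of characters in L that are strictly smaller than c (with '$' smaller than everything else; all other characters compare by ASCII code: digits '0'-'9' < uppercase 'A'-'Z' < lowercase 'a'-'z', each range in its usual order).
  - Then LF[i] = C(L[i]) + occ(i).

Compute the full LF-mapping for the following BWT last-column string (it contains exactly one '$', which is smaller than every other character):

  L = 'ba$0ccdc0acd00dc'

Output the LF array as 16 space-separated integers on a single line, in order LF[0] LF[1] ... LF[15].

Char counts: '$':1, '0':4, 'a':2, 'b':1, 'c':5, 'd':3
C (first-col start): C('$')=0, C('0')=1, C('a')=5, C('b')=7, C('c')=8, C('d')=13
L[0]='b': occ=0, LF[0]=C('b')+0=7+0=7
L[1]='a': occ=0, LF[1]=C('a')+0=5+0=5
L[2]='$': occ=0, LF[2]=C('$')+0=0+0=0
L[3]='0': occ=0, LF[3]=C('0')+0=1+0=1
L[4]='c': occ=0, LF[4]=C('c')+0=8+0=8
L[5]='c': occ=1, LF[5]=C('c')+1=8+1=9
L[6]='d': occ=0, LF[6]=C('d')+0=13+0=13
L[7]='c': occ=2, LF[7]=C('c')+2=8+2=10
L[8]='0': occ=1, LF[8]=C('0')+1=1+1=2
L[9]='a': occ=1, LF[9]=C('a')+1=5+1=6
L[10]='c': occ=3, LF[10]=C('c')+3=8+3=11
L[11]='d': occ=1, LF[11]=C('d')+1=13+1=14
L[12]='0': occ=2, LF[12]=C('0')+2=1+2=3
L[13]='0': occ=3, LF[13]=C('0')+3=1+3=4
L[14]='d': occ=2, LF[14]=C('d')+2=13+2=15
L[15]='c': occ=4, LF[15]=C('c')+4=8+4=12

Answer: 7 5 0 1 8 9 13 10 2 6 11 14 3 4 15 12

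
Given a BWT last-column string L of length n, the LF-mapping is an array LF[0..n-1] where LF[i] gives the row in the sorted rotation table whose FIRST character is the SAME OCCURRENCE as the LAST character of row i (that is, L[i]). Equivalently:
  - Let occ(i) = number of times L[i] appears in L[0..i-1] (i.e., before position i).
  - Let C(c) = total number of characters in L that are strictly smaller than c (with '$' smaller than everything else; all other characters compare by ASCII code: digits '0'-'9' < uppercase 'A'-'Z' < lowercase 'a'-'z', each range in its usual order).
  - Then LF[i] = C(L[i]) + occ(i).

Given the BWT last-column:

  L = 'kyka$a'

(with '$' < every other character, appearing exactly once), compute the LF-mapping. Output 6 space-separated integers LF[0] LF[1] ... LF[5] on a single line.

Char counts: '$':1, 'a':2, 'k':2, 'y':1
C (first-col start): C('$')=0, C('a')=1, C('k')=3, C('y')=5
L[0]='k': occ=0, LF[0]=C('k')+0=3+0=3
L[1]='y': occ=0, LF[1]=C('y')+0=5+0=5
L[2]='k': occ=1, LF[2]=C('k')+1=3+1=4
L[3]='a': occ=0, LF[3]=C('a')+0=1+0=1
L[4]='$': occ=0, LF[4]=C('$')+0=0+0=0
L[5]='a': occ=1, LF[5]=C('a')+1=1+1=2

Answer: 3 5 4 1 0 2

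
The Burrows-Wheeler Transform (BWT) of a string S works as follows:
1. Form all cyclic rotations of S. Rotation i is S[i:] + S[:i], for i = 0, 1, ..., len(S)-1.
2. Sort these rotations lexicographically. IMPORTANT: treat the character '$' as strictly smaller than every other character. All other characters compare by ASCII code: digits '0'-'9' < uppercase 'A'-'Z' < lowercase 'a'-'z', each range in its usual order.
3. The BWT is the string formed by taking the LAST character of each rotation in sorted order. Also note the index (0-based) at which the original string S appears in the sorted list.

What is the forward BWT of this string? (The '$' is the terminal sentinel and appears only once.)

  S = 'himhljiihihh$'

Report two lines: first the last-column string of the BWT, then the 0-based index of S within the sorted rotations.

All 13 rotations (rotation i = S[i:]+S[:i]):
  rot[0] = himhljiihihh$
  rot[1] = imhljiihihh$h
  rot[2] = mhljiihihh$hi
  rot[3] = hljiihihh$him
  rot[4] = ljiihihh$himh
  rot[5] = jiihihh$himhl
  rot[6] = iihihh$himhlj
  rot[7] = ihihh$himhlji
  rot[8] = hihh$himhljii
  rot[9] = ihh$himhljiih
  rot[10] = hh$himhljiihi
  rot[11] = h$himhljiihih
  rot[12] = $himhljiihihh
Sorted (with $ < everything):
  sorted[0] = $himhljiihihh  (last char: 'h')
  sorted[1] = h$himhljiihih  (last char: 'h')
  sorted[2] = hh$himhljiihi  (last char: 'i')
  sorted[3] = hihh$himhljii  (last char: 'i')
  sorted[4] = himhljiihihh$  (last char: '$')
  sorted[5] = hljiihihh$him  (last char: 'm')
  sorted[6] = ihh$himhljiih  (last char: 'h')
  sorted[7] = ihihh$himhlji  (last char: 'i')
  sorted[8] = iihihh$himhlj  (last char: 'j')
  sorted[9] = imhljiihihh$h  (last char: 'h')
  sorted[10] = jiihihh$himhl  (last char: 'l')
  sorted[11] = ljiihihh$himh  (last char: 'h')
  sorted[12] = mhljiihihh$hi  (last char: 'i')
Last column: hhii$mhijhlhi
Original string S is at sorted index 4

Answer: hhii$mhijhlhi
4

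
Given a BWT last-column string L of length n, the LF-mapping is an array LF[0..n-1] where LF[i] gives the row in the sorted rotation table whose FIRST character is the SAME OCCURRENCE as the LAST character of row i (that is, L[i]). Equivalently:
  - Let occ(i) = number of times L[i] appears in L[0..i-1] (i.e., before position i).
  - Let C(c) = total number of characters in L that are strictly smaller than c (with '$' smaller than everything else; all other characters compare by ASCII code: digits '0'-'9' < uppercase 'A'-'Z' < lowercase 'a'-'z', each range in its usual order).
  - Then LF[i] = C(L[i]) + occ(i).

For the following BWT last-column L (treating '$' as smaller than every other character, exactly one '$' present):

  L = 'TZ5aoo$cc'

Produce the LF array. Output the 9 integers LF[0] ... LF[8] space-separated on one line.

Answer: 2 3 1 4 7 8 0 5 6

Derivation:
Char counts: '$':1, '5':1, 'T':1, 'Z':1, 'a':1, 'c':2, 'o':2
C (first-col start): C('$')=0, C('5')=1, C('T')=2, C('Z')=3, C('a')=4, C('c')=5, C('o')=7
L[0]='T': occ=0, LF[0]=C('T')+0=2+0=2
L[1]='Z': occ=0, LF[1]=C('Z')+0=3+0=3
L[2]='5': occ=0, LF[2]=C('5')+0=1+0=1
L[3]='a': occ=0, LF[3]=C('a')+0=4+0=4
L[4]='o': occ=0, LF[4]=C('o')+0=7+0=7
L[5]='o': occ=1, LF[5]=C('o')+1=7+1=8
L[6]='$': occ=0, LF[6]=C('$')+0=0+0=0
L[7]='c': occ=0, LF[7]=C('c')+0=5+0=5
L[8]='c': occ=1, LF[8]=C('c')+1=5+1=6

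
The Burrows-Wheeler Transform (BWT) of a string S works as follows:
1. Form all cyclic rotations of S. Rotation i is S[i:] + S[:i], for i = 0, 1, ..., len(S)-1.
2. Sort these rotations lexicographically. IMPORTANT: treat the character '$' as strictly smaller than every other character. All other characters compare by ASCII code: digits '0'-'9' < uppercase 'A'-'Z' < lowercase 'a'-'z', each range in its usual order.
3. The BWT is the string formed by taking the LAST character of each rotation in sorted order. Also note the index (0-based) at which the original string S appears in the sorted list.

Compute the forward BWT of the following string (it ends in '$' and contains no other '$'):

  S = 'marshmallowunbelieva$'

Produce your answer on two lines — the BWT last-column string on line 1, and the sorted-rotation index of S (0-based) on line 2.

Answer: avmmnbislealh$ularweo
13

Derivation:
All 21 rotations (rotation i = S[i:]+S[:i]):
  rot[0] = marshmallowunbelieva$
  rot[1] = arshmallowunbelieva$m
  rot[2] = rshmallowunbelieva$ma
  rot[3] = shmallowunbelieva$mar
  rot[4] = hmallowunbelieva$mars
  rot[5] = mallowunbelieva$marsh
  rot[6] = allowunbelieva$marshm
  rot[7] = llowunbelieva$marshma
  rot[8] = lowunbelieva$marshmal
  rot[9] = owunbelieva$marshmall
  rot[10] = wunbelieva$marshmallo
  rot[11] = unbelieva$marshmallow
  rot[12] = nbelieva$marshmallowu
  rot[13] = believa$marshmallowun
  rot[14] = elieva$marshmallowunb
  rot[15] = lieva$marshmallowunbe
  rot[16] = ieva$marshmallowunbel
  rot[17] = eva$marshmallowunbeli
  rot[18] = va$marshmallowunbelie
  rot[19] = a$marshmallowunbeliev
  rot[20] = $marshmallowunbelieva
Sorted (with $ < everything):
  sorted[0] = $marshmallowunbelieva  (last char: 'a')
  sorted[1] = a$marshmallowunbeliev  (last char: 'v')
  sorted[2] = allowunbelieva$marshm  (last char: 'm')
  sorted[3] = arshmallowunbelieva$m  (last char: 'm')
  sorted[4] = believa$marshmallowun  (last char: 'n')
  sorted[5] = elieva$marshmallowunb  (last char: 'b')
  sorted[6] = eva$marshmallowunbeli  (last char: 'i')
  sorted[7] = hmallowunbelieva$mars  (last char: 's')
  sorted[8] = ieva$marshmallowunbel  (last char: 'l')
  sorted[9] = lieva$marshmallowunbe  (last char: 'e')
  sorted[10] = llowunbelieva$marshma  (last char: 'a')
  sorted[11] = lowunbelieva$marshmal  (last char: 'l')
  sorted[12] = mallowunbelieva$marsh  (last char: 'h')
  sorted[13] = marshmallowunbelieva$  (last char: '$')
  sorted[14] = nbelieva$marshmallowu  (last char: 'u')
  sorted[15] = owunbelieva$marshmall  (last char: 'l')
  sorted[16] = rshmallowunbelieva$ma  (last char: 'a')
  sorted[17] = shmallowunbelieva$mar  (last char: 'r')
  sorted[18] = unbelieva$marshmallow  (last char: 'w')
  sorted[19] = va$marshmallowunbelie  (last char: 'e')
  sorted[20] = wunbelieva$marshmallo  (last char: 'o')
Last column: avmmnbislealh$ularweo
Original string S is at sorted index 13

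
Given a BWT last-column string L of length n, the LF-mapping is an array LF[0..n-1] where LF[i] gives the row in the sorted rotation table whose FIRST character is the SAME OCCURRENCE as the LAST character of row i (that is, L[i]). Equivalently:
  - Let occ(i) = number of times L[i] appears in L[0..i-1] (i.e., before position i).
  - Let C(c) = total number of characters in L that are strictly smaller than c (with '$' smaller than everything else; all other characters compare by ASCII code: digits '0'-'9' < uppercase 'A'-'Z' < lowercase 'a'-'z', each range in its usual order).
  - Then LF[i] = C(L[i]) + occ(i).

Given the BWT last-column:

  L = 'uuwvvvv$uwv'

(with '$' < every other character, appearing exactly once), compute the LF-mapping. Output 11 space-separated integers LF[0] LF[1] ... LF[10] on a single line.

Char counts: '$':1, 'u':3, 'v':5, 'w':2
C (first-col start): C('$')=0, C('u')=1, C('v')=4, C('w')=9
L[0]='u': occ=0, LF[0]=C('u')+0=1+0=1
L[1]='u': occ=1, LF[1]=C('u')+1=1+1=2
L[2]='w': occ=0, LF[2]=C('w')+0=9+0=9
L[3]='v': occ=0, LF[3]=C('v')+0=4+0=4
L[4]='v': occ=1, LF[4]=C('v')+1=4+1=5
L[5]='v': occ=2, LF[5]=C('v')+2=4+2=6
L[6]='v': occ=3, LF[6]=C('v')+3=4+3=7
L[7]='$': occ=0, LF[7]=C('$')+0=0+0=0
L[8]='u': occ=2, LF[8]=C('u')+2=1+2=3
L[9]='w': occ=1, LF[9]=C('w')+1=9+1=10
L[10]='v': occ=4, LF[10]=C('v')+4=4+4=8

Answer: 1 2 9 4 5 6 7 0 3 10 8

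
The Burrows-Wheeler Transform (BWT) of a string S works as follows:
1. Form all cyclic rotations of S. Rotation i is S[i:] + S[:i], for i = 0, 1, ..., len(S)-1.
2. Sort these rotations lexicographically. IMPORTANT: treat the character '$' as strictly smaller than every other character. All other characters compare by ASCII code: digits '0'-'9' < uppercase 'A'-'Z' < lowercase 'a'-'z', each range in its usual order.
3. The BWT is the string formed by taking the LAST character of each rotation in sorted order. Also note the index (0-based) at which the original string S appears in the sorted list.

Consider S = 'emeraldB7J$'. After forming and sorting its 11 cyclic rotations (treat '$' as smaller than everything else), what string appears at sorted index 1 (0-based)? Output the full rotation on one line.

Answer: 7J$emeraldB

Derivation:
All 11 rotations (rotation i = S[i:]+S[:i]):
  rot[0] = emeraldB7J$
  rot[1] = meraldB7J$e
  rot[2] = eraldB7J$em
  rot[3] = raldB7J$eme
  rot[4] = aldB7J$emer
  rot[5] = ldB7J$emera
  rot[6] = dB7J$emeral
  rot[7] = B7J$emerald
  rot[8] = 7J$emeraldB
  rot[9] = J$emeraldB7
  rot[10] = $emeraldB7J
Sorted (with $ < everything):
  sorted[0] = $emeraldB7J
  sorted[1] = 7J$emeraldB
  sorted[2] = B7J$emerald
  sorted[3] = J$emeraldB7
  sorted[4] = aldB7J$emer
  sorted[5] = dB7J$emeral
  sorted[6] = emeraldB7J$
  sorted[7] = eraldB7J$em
  sorted[8] = ldB7J$emera
  sorted[9] = meraldB7J$e
  sorted[10] = raldB7J$eme
sorted[1] = 7J$emeraldB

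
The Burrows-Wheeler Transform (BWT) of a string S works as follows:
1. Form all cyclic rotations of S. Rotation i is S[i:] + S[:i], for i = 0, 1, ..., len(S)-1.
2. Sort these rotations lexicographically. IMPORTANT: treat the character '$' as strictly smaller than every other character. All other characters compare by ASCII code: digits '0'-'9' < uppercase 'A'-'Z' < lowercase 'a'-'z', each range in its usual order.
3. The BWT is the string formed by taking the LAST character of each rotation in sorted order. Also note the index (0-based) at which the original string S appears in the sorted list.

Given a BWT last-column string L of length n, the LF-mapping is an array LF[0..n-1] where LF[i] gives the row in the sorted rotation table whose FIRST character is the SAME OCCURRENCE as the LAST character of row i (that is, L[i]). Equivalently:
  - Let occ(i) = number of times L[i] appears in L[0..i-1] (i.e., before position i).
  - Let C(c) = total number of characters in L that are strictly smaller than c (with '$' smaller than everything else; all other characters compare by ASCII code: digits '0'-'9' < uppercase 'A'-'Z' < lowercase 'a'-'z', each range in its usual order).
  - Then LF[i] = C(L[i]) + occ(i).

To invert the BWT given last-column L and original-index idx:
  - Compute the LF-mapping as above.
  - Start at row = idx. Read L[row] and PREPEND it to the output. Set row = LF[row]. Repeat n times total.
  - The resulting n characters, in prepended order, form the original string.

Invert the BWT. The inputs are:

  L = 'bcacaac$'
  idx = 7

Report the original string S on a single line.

Answer: ccacaab$

Derivation:
LF mapping: 4 5 1 6 2 3 7 0
Walk LF starting at row 7, prepending L[row]:
  step 1: row=7, L[7]='$', prepend. Next row=LF[7]=0
  step 2: row=0, L[0]='b', prepend. Next row=LF[0]=4
  step 3: row=4, L[4]='a', prepend. Next row=LF[4]=2
  step 4: row=2, L[2]='a', prepend. Next row=LF[2]=1
  step 5: row=1, L[1]='c', prepend. Next row=LF[1]=5
  step 6: row=5, L[5]='a', prepend. Next row=LF[5]=3
  step 7: row=3, L[3]='c', prepend. Next row=LF[3]=6
  step 8: row=6, L[6]='c', prepend. Next row=LF[6]=7
Reversed output: ccacaab$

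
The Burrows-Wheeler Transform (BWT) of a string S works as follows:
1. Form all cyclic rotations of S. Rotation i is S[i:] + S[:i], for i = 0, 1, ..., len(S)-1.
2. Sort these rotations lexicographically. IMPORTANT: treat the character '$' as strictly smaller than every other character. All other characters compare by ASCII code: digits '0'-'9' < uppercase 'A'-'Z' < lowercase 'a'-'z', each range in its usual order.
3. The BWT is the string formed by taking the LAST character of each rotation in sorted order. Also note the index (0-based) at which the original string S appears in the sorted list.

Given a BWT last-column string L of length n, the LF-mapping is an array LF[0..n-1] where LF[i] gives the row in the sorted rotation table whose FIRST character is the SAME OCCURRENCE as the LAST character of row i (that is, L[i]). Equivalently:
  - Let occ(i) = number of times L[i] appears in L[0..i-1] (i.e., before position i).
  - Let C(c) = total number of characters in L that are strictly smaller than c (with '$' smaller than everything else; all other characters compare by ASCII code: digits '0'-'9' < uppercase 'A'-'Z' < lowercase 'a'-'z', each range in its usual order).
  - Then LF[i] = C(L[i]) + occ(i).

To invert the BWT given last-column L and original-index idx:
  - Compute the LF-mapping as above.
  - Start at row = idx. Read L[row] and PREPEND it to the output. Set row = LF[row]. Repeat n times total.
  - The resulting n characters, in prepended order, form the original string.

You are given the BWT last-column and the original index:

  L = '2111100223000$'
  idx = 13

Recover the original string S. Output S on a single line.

LF mapping: 10 6 7 8 9 1 2 11 12 13 3 4 5 0
Walk LF starting at row 13, prepending L[row]:
  step 1: row=13, L[13]='$', prepend. Next row=LF[13]=0
  step 2: row=0, L[0]='2', prepend. Next row=LF[0]=10
  step 3: row=10, L[10]='0', prepend. Next row=LF[10]=3
  step 4: row=3, L[3]='1', prepend. Next row=LF[3]=8
  step 5: row=8, L[8]='2', prepend. Next row=LF[8]=12
  step 6: row=12, L[12]='0', prepend. Next row=LF[12]=5
  step 7: row=5, L[5]='0', prepend. Next row=LF[5]=1
  step 8: row=1, L[1]='1', prepend. Next row=LF[1]=6
  step 9: row=6, L[6]='0', prepend. Next row=LF[6]=2
  step 10: row=2, L[2]='1', prepend. Next row=LF[2]=7
  step 11: row=7, L[7]='2', prepend. Next row=LF[7]=11
  step 12: row=11, L[11]='0', prepend. Next row=LF[11]=4
  step 13: row=4, L[4]='1', prepend. Next row=LF[4]=9
  step 14: row=9, L[9]='3', prepend. Next row=LF[9]=13
Reversed output: 3102101002102$

Answer: 3102101002102$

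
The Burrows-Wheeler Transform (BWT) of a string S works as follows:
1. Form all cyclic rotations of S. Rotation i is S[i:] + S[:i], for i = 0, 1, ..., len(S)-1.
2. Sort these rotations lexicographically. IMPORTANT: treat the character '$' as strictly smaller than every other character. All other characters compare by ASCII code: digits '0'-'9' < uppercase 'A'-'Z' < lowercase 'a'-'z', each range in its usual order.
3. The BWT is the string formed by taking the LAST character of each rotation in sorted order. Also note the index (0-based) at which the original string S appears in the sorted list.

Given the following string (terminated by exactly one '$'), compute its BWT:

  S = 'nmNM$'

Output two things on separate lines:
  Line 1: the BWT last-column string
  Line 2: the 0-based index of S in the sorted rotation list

Answer: MNmn$
4

Derivation:
All 5 rotations (rotation i = S[i:]+S[:i]):
  rot[0] = nmNM$
  rot[1] = mNM$n
  rot[2] = NM$nm
  rot[3] = M$nmN
  rot[4] = $nmNM
Sorted (with $ < everything):
  sorted[0] = $nmNM  (last char: 'M')
  sorted[1] = M$nmN  (last char: 'N')
  sorted[2] = NM$nm  (last char: 'm')
  sorted[3] = mNM$n  (last char: 'n')
  sorted[4] = nmNM$  (last char: '$')
Last column: MNmn$
Original string S is at sorted index 4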